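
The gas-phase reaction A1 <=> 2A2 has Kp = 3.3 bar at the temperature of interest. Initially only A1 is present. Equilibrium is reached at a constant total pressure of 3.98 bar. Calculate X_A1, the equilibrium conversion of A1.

Basis: 1 mol A1 initially; let X = conversion of A1. Extent ξ = X.
At extent ξ: n_A1 = 1 − X; n_A2 = 2X.
n_T = Σnᵢ = 1 + X.
Mole fractions y_i = n_i/n_T; Kp = p_A2^2 / (p_A1) with p_i = y_i·P.
Substituting and setting equal to 3.3 bar gives a polynomial in X; the root in (0,1) is X = 0.414.

X = 0.414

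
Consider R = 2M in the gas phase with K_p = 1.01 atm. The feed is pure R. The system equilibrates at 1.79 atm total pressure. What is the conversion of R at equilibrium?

X = 0.352

Take 1 mol R as basis and let X be its fractional conversion, so ξ = X.
At extent ξ: n_R = 1 − X; n_M = 2X.
n_T = Σnᵢ = 1 + X.
Mole fractions y_i = n_i/n_T; K_p = p_M^2 / (p_R) with p_i = y_i·P.
Setting this equal to 1.01 atm and taking the physical root (0 < X < 1) gives X = 0.352.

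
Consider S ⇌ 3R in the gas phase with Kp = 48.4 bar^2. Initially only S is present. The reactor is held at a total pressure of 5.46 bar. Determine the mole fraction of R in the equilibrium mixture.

Basis: 1 mol S initially; let X = conversion of S. Extent ξ = X.
Species balance: n_S = 1 − X; n_R = 3X.
Summing: n_T = 1 + 2X.
y_i = n_i/n_T, p_i = y_i·P. Kp = p_R^3 / (p_S).
Substituting and setting equal to 48.4 bar^2 gives a polynomial in X; the root in (0,1) is X = 0.494.
Then n_R = 1.48, n_T = 1.99, so y_R = 0.745.

y_R = 0.745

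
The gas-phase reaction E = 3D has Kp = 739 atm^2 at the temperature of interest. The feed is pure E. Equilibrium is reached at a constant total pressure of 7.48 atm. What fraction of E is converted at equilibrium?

Let X = conversion of E (basis 1 mol E); extent of reaction ξ = X.
Species balance: n_E = 1 − X; n_D = 3X.
n_T = Σnᵢ = 1 + 2X.
With p_i = (n_i/n_T)P, Kp = p_D^3 / (p_E).
This yields a degree-3 equation in X; solving on (0,1), X = 0.834.

X = 0.834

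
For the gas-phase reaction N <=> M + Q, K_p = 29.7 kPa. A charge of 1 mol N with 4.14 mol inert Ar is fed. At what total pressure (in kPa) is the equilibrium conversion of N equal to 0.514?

Basis: 1 mol N initially; let X = conversion of N. Extent ξ = X.
Moles: n_N = 1 − X; n_M = X; n_Q = X; n_I = 4.14 (inert).
n_T = Σnᵢ = 5.14 + X.
K_p = p_M p_Q / (p_N) with p_i = (n_i/n_T)·P.
At X = 0.514: the mole-fraction product g(X) = Π y_i^ν_i = 0.09615. Since K_p = g(X)·P^{1}, P = (K_p/g)^(1/1) = (29.7/0.09615)^(1/1) = 309 kPa.

P = 309 kPa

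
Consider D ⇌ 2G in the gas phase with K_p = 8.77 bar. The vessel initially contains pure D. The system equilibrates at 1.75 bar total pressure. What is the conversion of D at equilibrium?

Let X = conversion of D (basis 1 mol D); extent of reaction ξ = X.
At extent ξ: n_D = 1 − X; n_G = 2X.
n_T = Σnᵢ = 1 + X.
With p_i = (n_i/n_T)P, K_p = p_G^2 / (p_D).
Substituting and setting equal to 8.77 bar gives a polynomial in X; the root in (0,1) is X = 0.746.

X = 0.746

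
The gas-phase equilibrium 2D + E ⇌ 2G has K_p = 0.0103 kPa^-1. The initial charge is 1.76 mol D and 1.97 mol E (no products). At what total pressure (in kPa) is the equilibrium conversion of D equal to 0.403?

Basis: 1.76 mol D initially; let X = conversion of D. Extent ξ = 0.88X.
Moles: n_D = 1.76 − 1.76X; n_E = 1.97 − 0.88X; n_G = 1.76X.
Summing: n_T = 3.73 − 0.88X.
K_p = p_G^2 / (p_D^2 p_E) with p_i = (n_i/n_T)·P.
At X = 0.403: the mole-fraction product g(X) = Π y_i^ν_i = 0.9522. Since K_p = g(X)·P^{-1}, P = (g/K_p)^(1/1) = (0.9522/0.0103)^(1/1) = 92.4 kPa.

P = 92.4 kPa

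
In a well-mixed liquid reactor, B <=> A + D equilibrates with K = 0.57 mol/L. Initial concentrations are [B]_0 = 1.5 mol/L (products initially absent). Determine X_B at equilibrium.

Let X = conversion of B; extent ξ = 1.5·X mol/L.
Concentrations: [B] = 1.5 − 1.5X; [A] = 1.5X; [D] = 1.5X.
K = [A] [D] / ([B]).
Equating to 0.57 mol/L: the physical root is X = 0.455.

X = 0.455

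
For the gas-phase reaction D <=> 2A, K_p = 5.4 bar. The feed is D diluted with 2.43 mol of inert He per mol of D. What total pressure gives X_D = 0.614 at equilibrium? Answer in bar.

P = 5.59 bar

Let X = conversion of D (basis 1 mol D); extent of reaction ξ = X.
Moles: n_D = 1 − X; n_A = 2X; n_I = 2.43 (inert).
Total moles n_T = 3.43 + X.
K_p = p_A^2 / (p_D) with p_i = (n_i/n_T)·P.
At X = 0.614: the mole-fraction product g(X) = Π y_i^ν_i = 0.966. Since K_p = g(X)·P^{1}, P = (K_p/g)^(1/1) = (5.4/0.966)^(1/1) = 5.59 bar.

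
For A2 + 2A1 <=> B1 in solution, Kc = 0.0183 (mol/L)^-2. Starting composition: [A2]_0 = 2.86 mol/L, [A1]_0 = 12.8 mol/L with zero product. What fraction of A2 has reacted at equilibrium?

Let X = conversion of A2; extent ξ = 2.86·X mol/L.
Concentrations: [A2] = 2.86 − 2.86X; [A1] = 12.8 − 5.72X; [B1] = 2.86X.
Kc = [B1] / ([A2] [A1]^2).
Setting equal to 0.0183 and solving for X on (0,1) gives X = 0.613.

X = 0.613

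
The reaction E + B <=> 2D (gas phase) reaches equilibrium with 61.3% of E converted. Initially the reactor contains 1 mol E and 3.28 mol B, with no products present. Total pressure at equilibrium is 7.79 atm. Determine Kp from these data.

Basis: 1 mol E initially; let X = conversion of E. Extent ξ = X.
Species balance: n_E = 1 − X; n_B = 3.28 − X; n_D = 2X.
Total moles n_T = 4.28 (Δν = 0, constant).
At X = 0.613: n_E = 0.387, n_B = 2.67, n_D = 1.23, n_T = 4.28.
p_i = (n_i/n_T)·P. Kp = p_D^2 / (p_E p_B) = 1.46.

Kp = 1.46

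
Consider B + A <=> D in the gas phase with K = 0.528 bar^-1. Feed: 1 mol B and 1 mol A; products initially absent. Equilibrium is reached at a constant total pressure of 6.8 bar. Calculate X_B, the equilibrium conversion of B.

Take 1 mol B as basis and let X be its fractional conversion, so ξ = X.
Moles: n_B = 1 − X; n_A = 1 − X; n_D = X.
Total moles n_T = 2 − X.
Mole fractions y_i = n_i/n_T; K = p_D / (p_B p_A) with p_i = y_i·P.
Substituting and setting equal to 0.528 bar^-1 gives a polynomial in X; the root in (0,1) is X = 0.533.

X = 0.533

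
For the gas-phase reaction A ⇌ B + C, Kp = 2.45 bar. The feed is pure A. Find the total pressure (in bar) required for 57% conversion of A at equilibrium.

P = 5.09 bar

Take 1 mol A as basis and let X be its fractional conversion, so ξ = X.
Mole table: n_A = 1 − X; n_B = X; n_C = X.
n_T = Σnᵢ = 1 + X.
Kp = p_B p_C / (p_A) with p_i = (n_i/n_T)·P.
At X = 0.57: the mole-fraction product g(X) = Π y_i^ν_i = 0.4813. Since Kp = g(X)·P^{1}, P = (Kp/g)^(1/1) = (2.45/0.4813)^(1/1) = 5.09 bar.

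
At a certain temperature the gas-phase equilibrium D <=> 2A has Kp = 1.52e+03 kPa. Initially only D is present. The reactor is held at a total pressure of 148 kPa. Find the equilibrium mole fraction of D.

Let X = conversion of D (basis 1 mol D); extent of reaction ξ = X.
Moles: n_D = 1 − X; n_A = 2X.
n_T = Σnᵢ = 1 + X.
y_i = n_i/n_T, p_i = y_i·P. Kp = p_A^2 / (p_D).
Substituting and setting equal to 1.52e+03 kPa gives a polynomial in X; the root in (0,1) is X = 0.848.
Then n_D = 0.152, n_T = 1.85, so y_D = 0.082.

y_D = 0.082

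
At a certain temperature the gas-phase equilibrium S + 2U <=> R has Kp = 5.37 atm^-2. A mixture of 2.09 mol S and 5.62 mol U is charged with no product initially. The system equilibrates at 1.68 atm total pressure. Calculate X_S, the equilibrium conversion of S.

Take 2.09 mol S as basis and let X be its fractional conversion, so ξ = 2.09X.
Species balance: n_S = 2.09 − 2.09X; n_U = 5.62 − 4.18X; n_R = 2.09X.
Total moles n_T = 7.71 − 4.18X.
y_i = n_i/n_T, p_i = y_i·P. Kp = p_R / (p_S p_U^2).
Setting this equal to 5.37 atm^-2 and taking the physical root (0 < X < 1) gives X = 0.804.

X = 0.804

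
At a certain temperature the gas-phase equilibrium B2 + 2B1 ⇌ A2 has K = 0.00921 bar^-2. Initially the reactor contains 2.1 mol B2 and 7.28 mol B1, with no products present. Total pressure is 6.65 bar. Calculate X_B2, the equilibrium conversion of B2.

Basis: 2.1 mol B2 initially; let X = conversion of B2. Extent ξ = 2.1X.
Species balance: n_B2 = 2.1 − 2.1X; n_B1 = 7.28 − 4.2X; n_A2 = 2.1X.
n_T = Σnᵢ = 9.38 − 4.2X.
With p_i = (n_i/n_T)P, K = p_A2 / (p_B2 p_B1^2).
Equating to 0.00921 bar^-2 and solving on 0 < X < 1: X = 0.189.

X = 0.189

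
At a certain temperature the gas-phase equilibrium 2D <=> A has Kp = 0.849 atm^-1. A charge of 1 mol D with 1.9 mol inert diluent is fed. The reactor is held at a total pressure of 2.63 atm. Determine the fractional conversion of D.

Take 1 mol D as basis and let X be its fractional conversion, so ξ = 0.5X.
Moles: n_D = 1 − X; n_A = 0.5X; n_I = 1.9 (inert).
Total moles n_T = 2.9 − 0.5X.
Mole fractions y_i = n_i/n_T; Kp = p_A / (p_D^2) with p_i = y_i·P.
Setting this equal to 0.849 atm^-1 and taking the physical root (0 < X < 1) gives X = 0.470.

X = 0.470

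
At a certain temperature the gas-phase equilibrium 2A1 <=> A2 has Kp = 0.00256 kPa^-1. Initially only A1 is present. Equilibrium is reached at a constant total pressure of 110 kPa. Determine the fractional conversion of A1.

Basis: 1 mol A1 initially; let X = conversion of A1. Extent ξ = 0.5X.
Mole table: n_A1 = 1 − X; n_A2 = 0.5X.
n_T = Σnᵢ = 1 − 0.5X.
With p_i = (n_i/n_T)P, Kp = p_A2 / (p_A1^2).
Equating to 0.00256 kPa^-1 and solving on 0 < X < 1: X = 0.314.

X = 0.314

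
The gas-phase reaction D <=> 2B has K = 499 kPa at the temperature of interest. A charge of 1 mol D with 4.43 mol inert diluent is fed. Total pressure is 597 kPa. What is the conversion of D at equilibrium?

X = 0.659

Basis: 1 mol D initially; let X = conversion of D. Extent ξ = X.
Species balance: n_D = 1 − X; n_B = 2X; n_I = 4.43 (inert).
Summing: n_T = 5.43 + X.
y_i = n_i/n_T, p_i = y_i·P. K = p_B^2 / (p_D).
Equating to 499 kPa and solving on 0 < X < 1: X = 0.659.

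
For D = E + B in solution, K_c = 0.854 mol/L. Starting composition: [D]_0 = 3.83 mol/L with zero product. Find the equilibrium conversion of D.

X = 0.374

Let X = conversion of D; extent ξ = 3.83·X mol/L.
Concentrations: [D] = 3.83 − 3.83X; [E] = 3.83X; [B] = 3.83X.
K_c = [E] [B] / ([D]).
Equating to 0.854 mol/L: the physical root is X = 0.374.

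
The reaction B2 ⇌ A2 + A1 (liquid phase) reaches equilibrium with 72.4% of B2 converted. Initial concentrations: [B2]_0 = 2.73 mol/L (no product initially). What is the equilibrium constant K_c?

Let X = conversion of B2.
Concentrations: [B2] = 2.73 − 2.73X; [A2] = 2.73X; [A1] = 2.73X.
At X = 0.724: [B2] = 0.753, [A2] = 1.98, [A1] = 1.98.
K_c = [A2] [A1] / ([B2]) = 5.18 mol/L.

K_c = 5.18 mol/L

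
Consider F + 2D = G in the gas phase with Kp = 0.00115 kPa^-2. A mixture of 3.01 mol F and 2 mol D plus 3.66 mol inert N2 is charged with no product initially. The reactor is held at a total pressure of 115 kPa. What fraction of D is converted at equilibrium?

Let X = conversion of D (basis 2 mol D); extent of reaction ξ = X.
Species balance: n_F = 3.01 − X; n_D = 2 − 2X; n_G = X; n_I = 3.66 (inert).
Summing: n_T = 8.67 − 2X.
y_i = n_i/n_T, p_i = y_i·P. Kp = p_G / (p_F p_D^2).
Setting this equal to 0.00115 kPa^-2 and taking the physical root (0 < X < 1) gives X = 0.544.

X = 0.544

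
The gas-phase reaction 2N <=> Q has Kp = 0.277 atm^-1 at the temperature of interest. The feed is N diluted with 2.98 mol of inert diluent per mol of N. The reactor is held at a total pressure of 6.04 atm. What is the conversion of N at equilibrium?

Let X = conversion of N (basis 1 mol N); extent of reaction ξ = 0.5X.
Species balance: n_N = 1 − X; n_Q = 0.5X; n_I = 2.98 (inert).
Total moles n_T = 3.98 − 0.5X.
y_i = n_i/n_T, p_i = y_i·P. Kp = p_Q / (p_N^2).
Substituting and setting equal to 0.277 atm^-1 gives a polynomial in X; the root in (0,1) is X = 0.360.

X = 0.360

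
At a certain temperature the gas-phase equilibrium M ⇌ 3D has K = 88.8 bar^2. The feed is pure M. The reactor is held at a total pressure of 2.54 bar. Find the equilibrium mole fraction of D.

y_D = 0.940

Let X = conversion of M (basis 1 mol M); extent of reaction ξ = X.
At extent ξ: n_M = 1 − X; n_D = 3X.
Total moles n_T = 1 + 2X.
With p_i = (n_i/n_T)P, K = p_D^3 / (p_M).
Substituting and setting equal to 88.8 bar^2 gives a polynomial in X; the root in (0,1) is X = 0.839.
Then n_D = 2.52, n_T = 2.68, so y_D = 0.940.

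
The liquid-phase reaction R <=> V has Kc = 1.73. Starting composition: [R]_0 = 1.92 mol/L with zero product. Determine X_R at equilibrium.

Let X = conversion of R; extent ξ = 1.92·X mol/L.
Concentrations: [R] = 1.92 − 1.92X; [V] = 1.92X.
Kc = [V] / ([R]).
Equating to 1.73: the physical root is X = 0.634.

X = 0.634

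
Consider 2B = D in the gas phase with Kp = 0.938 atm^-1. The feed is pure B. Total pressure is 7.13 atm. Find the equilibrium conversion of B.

X = 0.810

Basis: 1 mol B initially; let X = conversion of B. Extent ξ = 0.5X.
Moles: n_B = 1 − X; n_D = 0.5X.
Summing: n_T = 1 − 0.5X.
With p_i = (n_i/n_T)P, Kp = p_D / (p_B^2).
Substituting and setting equal to 0.938 atm^-1 gives a polynomial in X; the root in (0,1) is X = 0.810.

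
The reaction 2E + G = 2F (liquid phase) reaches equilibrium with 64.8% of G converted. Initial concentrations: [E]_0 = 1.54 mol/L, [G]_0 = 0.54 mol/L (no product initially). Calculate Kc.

Kc = 3.65 L/mol

Let X = conversion of G.
Concentrations: [E] = 1.54 − 1.08X; [G] = 0.54 − 0.54X; [F] = 1.08X.
At X = 0.648: [E] = 0.84, [G] = 0.19, [F] = 0.7.
Kc = [F]^2 / ([E]^2 [G]) = 3.65 L/mol.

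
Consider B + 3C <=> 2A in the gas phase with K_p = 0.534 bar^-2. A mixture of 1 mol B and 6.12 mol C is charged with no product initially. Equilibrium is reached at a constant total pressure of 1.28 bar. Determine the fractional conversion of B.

Let X = conversion of B (basis 1 mol B); extent of reaction ξ = X.
Species balance: n_B = 1 − X; n_C = 6.12 − 3X; n_A = 2X.
Summing: n_T = 7.12 − 2X.
y_i = n_i/n_T, p_i = y_i·P. K_p = p_A^2 / (p_B p_C^3).
Equating to 0.534 bar^-2 and solving on 0 < X < 1: X = 0.519.

X = 0.519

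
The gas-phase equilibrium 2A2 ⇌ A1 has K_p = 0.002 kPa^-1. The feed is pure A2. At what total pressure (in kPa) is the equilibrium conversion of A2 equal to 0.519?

Basis: 1 mol A2 initially; let X = conversion of A2. Extent ξ = 0.5X.
Species balance: n_A2 = 1 − X; n_A1 = 0.5X.
Summing: n_T = 1 − 0.5X.
K_p = p_A1 / (p_A2^2) with p_i = (n_i/n_T)·P.
At X = 0.519: the mole-fraction product g(X) = Π y_i^ν_i = 0.8306. Since K_p = g(X)·P^{-1}, P = (g/K_p)^(1/1) = (0.8306/0.002)^(1/1) = 415 kPa.

P = 415 kPa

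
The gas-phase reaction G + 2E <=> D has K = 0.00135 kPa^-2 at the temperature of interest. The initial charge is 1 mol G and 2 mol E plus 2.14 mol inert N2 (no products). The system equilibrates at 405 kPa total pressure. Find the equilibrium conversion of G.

Let X = conversion of G (basis 1 mol G); extent of reaction ξ = X.
Species balance: n_G = 1 − X; n_E = 2 − 2X; n_D = X; n_I = 2.14 (inert).
Total moles n_T = 5.14 − 2X.
With p_i = (n_i/n_T)P, K = p_D / (p_G p_E^2).
Substituting and setting equal to 0.00135 kPa^-2 gives a polynomial in X; the root in (0,1) is X = 0.776.

X = 0.776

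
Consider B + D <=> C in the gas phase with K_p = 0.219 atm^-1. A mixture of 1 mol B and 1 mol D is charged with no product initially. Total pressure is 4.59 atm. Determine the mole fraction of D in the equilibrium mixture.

Let X = conversion of B (basis 1 mol B); extent of reaction ξ = X.
At extent ξ: n_B = 1 − X; n_D = 1 − X; n_C = X.
Summing: n_T = 2 − X.
Mole fractions y_i = n_i/n_T; K_p = p_C / (p_B p_D) with p_i = y_i·P.
Setting this equal to 0.219 atm^-1 and taking the physical root (0 < X < 1) gives X = 0.294.
Then n_D = 0.706, n_T = 1.71, so y_D = 0.414.

y_D = 0.414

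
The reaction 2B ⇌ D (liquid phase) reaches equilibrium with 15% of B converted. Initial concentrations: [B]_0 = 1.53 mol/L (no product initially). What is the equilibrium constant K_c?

Let X = conversion of B.
Concentrations: [B] = 1.53 − 1.53X; [D] = 0.765X.
At X = 0.15: [B] = 1.3, [D] = 0.115.
K_c = [D] / ([B]^2) = 0.0678 L/mol.

K_c = 0.0678 L/mol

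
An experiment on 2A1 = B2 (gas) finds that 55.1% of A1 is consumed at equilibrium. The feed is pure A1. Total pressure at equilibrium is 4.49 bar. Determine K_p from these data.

Basis: 1 mol A1 initially; let X = conversion of A1. Extent ξ = 0.5X.
Species balance: n_A1 = 1 − X; n_B2 = 0.5X.
Total moles n_T = 1 − 0.5X.
At X = 0.551: n_A1 = 0.449, n_B2 = 0.276, n_T = 0.724.
p_i = (n_i/n_T)·P. K_p = p_B2 / (p_A1^2) = 0.221 bar^-1.

K_p = 0.221 bar^-1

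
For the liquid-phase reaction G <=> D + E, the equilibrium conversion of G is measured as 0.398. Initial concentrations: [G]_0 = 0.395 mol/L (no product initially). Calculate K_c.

Let X = conversion of G.
Concentrations: [G] = 0.395 − 0.395X; [D] = 0.395X; [E] = 0.395X.
At X = 0.398: [G] = 0.238, [D] = 0.157, [E] = 0.157.
K_c = [D] [E] / ([G]) = 0.104 mol/L.

K_c = 0.104 mol/L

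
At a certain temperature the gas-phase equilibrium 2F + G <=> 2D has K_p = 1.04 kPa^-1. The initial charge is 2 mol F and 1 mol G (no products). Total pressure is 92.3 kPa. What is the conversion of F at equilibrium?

X = 0.762

Take 2 mol F as basis and let X be its fractional conversion, so ξ = X.
At extent ξ: n_F = 2 − 2X; n_G = 1 − X; n_D = 2X.
n_T = Σnᵢ = 3 − X.
y_i = n_i/n_T, p_i = y_i·P. K_p = p_D^2 / (p_F^2 p_G).
Substituting and setting equal to 1.04 kPa^-1 gives a polynomial in X; the root in (0,1) is X = 0.762.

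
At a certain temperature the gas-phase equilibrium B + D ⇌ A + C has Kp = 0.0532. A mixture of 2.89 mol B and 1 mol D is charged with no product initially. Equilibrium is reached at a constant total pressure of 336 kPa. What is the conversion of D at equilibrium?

X = 0.308

Let X = conversion of D (basis 1 mol D); extent of reaction ξ = X.
Species balance: n_B = 2.89 − X; n_D = 1 − X; n_A = X; n_C = X.
n_T stays at 3.89 (no change in mole number).
Mole fractions y_i = n_i/n_T; Kp = p_A p_C / (p_B p_D) with p_i = y_i·P.
Equating to 0.0532 and solving on 0 < X < 1: X = 0.308.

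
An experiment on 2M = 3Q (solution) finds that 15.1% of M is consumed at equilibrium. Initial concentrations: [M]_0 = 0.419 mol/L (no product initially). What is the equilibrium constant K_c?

K_c = 0.00675 mol/L

Let X = conversion of M.
Concentrations: [M] = 0.419 − 0.419X; [Q] = 0.628X.
At X = 0.151: [M] = 0.356, [Q] = 0.0949.
K_c = [Q]^3 / ([M]^2) = 0.00675 mol/L.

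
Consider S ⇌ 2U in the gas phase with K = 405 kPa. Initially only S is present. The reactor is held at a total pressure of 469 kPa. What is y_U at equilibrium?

Let X = conversion of S (basis 1 mol S); extent of reaction ξ = X.
Moles: n_S = 1 − X; n_U = 2X.
n_T = Σnᵢ = 1 + X.
With p_i = (n_i/n_T)P, K = p_U^2 / (p_S).
Substituting and setting equal to 405 kPa gives a polynomial in X; the root in (0,1) is X = 0.421.
Then n_U = 0.843, n_T = 1.42, so y_U = 0.593.

y_U = 0.593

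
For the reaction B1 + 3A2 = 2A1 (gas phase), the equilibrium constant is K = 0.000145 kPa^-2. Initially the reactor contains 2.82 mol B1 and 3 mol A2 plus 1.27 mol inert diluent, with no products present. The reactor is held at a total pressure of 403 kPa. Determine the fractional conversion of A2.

Let X = conversion of A2 (basis 3 mol A2); extent of reaction ξ = X.
Species balance: n_B1 = 2.82 − X; n_A2 = 3 − 3X; n_A1 = 2X; n_I = 1.27 (inert).
Total moles n_T = 7.09 − 2X.
y_i = n_i/n_T, p_i = y_i·P. K = p_A1^2 / (p_B1 p_A2^3).
This yields a degree-4 equation in X; solving on (0,1), X = 0.654.

X = 0.654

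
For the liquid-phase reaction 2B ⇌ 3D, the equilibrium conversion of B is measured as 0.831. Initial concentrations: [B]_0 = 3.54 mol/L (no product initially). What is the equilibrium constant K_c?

K_c = 240 mol/L

Let X = conversion of B.
Concentrations: [B] = 3.54 − 3.54X; [D] = 5.31X.
At X = 0.831: [B] = 0.598, [D] = 4.41.
K_c = [D]^3 / ([B]^2) = 240 mol/L.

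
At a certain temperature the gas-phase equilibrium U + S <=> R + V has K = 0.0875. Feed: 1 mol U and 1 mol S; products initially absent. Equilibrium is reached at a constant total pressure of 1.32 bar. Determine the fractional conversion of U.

Let X = conversion of U (basis 1 mol U); extent of reaction ξ = X.
At extent ξ: n_U = 1 − X; n_S = 1 − X; n_R = X; n_V = X.
n_T stays at 2 (no change in mole number).
y_i = n_i/n_T, p_i = y_i·P. K = p_R p_V / (p_U p_S).
Setting this equal to 0.0875 and taking the physical root (0 < X < 1) gives X = 0.228.

X = 0.228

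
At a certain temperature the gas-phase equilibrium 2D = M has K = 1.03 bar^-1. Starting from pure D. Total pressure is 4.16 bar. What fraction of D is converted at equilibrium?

X = 0.765

Basis: 1 mol D initially; let X = conversion of D. Extent ξ = 0.5X.
At extent ξ: n_D = 1 − X; n_M = 0.5X.
Total moles n_T = 1 − 0.5X.
y_i = n_i/n_T, p_i = y_i·P. K = p_M / (p_D^2).
Setting this equal to 1.03 bar^-1 and taking the physical root (0 < X < 1) gives X = 0.765.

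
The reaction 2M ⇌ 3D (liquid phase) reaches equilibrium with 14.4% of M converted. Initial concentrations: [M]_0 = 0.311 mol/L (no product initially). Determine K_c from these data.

K_c = 0.00428 mol/L

Let X = conversion of M.
Concentrations: [M] = 0.311 − 0.311X; [D] = 0.467X.
At X = 0.144: [M] = 0.266, [D] = 0.0672.
K_c = [D]^3 / ([M]^2) = 0.00428 mol/L.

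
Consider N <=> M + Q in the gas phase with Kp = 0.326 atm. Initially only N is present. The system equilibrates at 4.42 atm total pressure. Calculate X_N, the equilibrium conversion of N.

X = 0.262

Let X = conversion of N (basis 1 mol N); extent of reaction ξ = X.
Species balance: n_N = 1 − X; n_M = X; n_Q = X.
n_T = Σnᵢ = 1 + X.
Mole fractions y_i = n_i/n_T; Kp = p_M p_Q / (p_N) with p_i = y_i·P.
Equating to 0.326 atm and solving on 0 < X < 1: X = 0.262.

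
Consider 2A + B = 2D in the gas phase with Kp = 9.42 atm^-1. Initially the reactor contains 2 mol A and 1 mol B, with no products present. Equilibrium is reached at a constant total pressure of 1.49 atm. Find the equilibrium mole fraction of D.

y_D = 0.504

Take 2 mol A as basis and let X be its fractional conversion, so ξ = X.
At extent ξ: n_A = 2 − 2X; n_B = 1 − X; n_D = 2X.
Total moles n_T = 3 − X.
With p_i = (n_i/n_T)P, Kp = p_D^2 / (p_A^2 p_B).
Substituting and setting equal to 9.42 atm^-1 gives a polynomial in X; the root in (0,1) is X = 0.604.
Then n_D = 1.21, n_T = 2.4, so y_D = 0.504.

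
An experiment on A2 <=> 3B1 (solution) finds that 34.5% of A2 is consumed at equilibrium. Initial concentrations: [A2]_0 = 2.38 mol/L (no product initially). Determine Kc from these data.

Let X = conversion of A2.
Concentrations: [A2] = 2.38 − 2.38X; [B1] = 7.14X.
At X = 0.345: [A2] = 1.56, [B1] = 2.46.
Kc = [B1]^3 / ([A2]) = 9.59 (mol/L)^2.

Kc = 9.59 (mol/L)^2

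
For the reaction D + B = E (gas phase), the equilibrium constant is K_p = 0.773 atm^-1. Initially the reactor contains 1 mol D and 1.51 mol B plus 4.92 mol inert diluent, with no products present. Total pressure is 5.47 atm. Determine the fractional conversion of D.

Let X = conversion of D (basis 1 mol D); extent of reaction ξ = X.
At extent ξ: n_D = 1 − X; n_B = 1.51 − X; n_E = X; n_I = 4.92 (inert).
n_T = Σnᵢ = 7.43 − X.
Mole fractions y_i = n_i/n_T; K_p = p_E / (p_D p_B) with p_i = y_i·P.
This yields a degree-2 equation in X; solving on (0,1), X = 0.400.

X = 0.400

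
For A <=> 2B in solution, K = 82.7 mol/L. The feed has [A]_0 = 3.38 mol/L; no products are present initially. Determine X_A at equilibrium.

Let X = conversion of A; extent ξ = 3.38·X mol/L.
Concentrations: [A] = 3.38 − 3.38X; [B] = 6.76X.
K = [B]^2 / ([A]).
Equating to 82.7 mol/L: the physical root is X = 0.875.

X = 0.875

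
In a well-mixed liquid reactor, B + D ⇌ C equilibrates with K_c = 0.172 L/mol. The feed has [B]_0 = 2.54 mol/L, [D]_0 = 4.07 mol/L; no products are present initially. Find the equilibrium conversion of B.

Let X = conversion of B; extent ξ = 2.54·X mol/L.
Concentrations: [B] = 2.54 − 2.54X; [D] = 4.07 − 2.54X; [C] = 2.54X.
K_c = [C] / ([B] [D]).
Setting equal to 0.172 and solving for X on (0,1) gives X = 0.353.

X = 0.353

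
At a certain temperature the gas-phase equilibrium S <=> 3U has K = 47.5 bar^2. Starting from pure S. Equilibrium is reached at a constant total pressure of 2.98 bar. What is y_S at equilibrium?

y_S = 0.125

Take 1 mol S as basis and let X be its fractional conversion, so ξ = X.
Mole table: n_S = 1 − X; n_U = 3X.
n_T = Σnᵢ = 1 + 2X.
With p_i = (n_i/n_T)P, K = p_U^3 / (p_S).
Substituting and setting equal to 47.5 bar^2 gives a polynomial in X; the root in (0,1) is X = 0.700.
Then n_S = 0.3, n_T = 2.4, so y_S = 0.125.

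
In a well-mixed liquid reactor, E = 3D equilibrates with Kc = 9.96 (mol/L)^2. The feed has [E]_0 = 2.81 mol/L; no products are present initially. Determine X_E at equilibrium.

X = 0.317

Let X = conversion of E; extent ξ = 2.81·X mol/L.
Concentrations: [E] = 2.81 − 2.81X; [D] = 8.43X.
Kc = [D]^3 / ([E]).
This equals 9.96 at X = 0.317 (the root in 0 < X < 1).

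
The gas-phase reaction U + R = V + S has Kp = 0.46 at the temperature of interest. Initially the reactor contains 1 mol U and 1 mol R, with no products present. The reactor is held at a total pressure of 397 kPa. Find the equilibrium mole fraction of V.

y_V = 0.202

Take 1 mol U as basis and let X be its fractional conversion, so ξ = X.
At extent ξ: n_U = 1 − X; n_R = 1 − X; n_V = X; n_S = X.
n_T stays at 2 (no change in mole number).
With p_i = (n_i/n_T)P, Kp = p_V p_S / (p_U p_R).
Setting this equal to 0.46 and taking the physical root (0 < X < 1) gives X = 0.404.
Then n_V = 0.404, n_T = 2, so y_V = 0.202.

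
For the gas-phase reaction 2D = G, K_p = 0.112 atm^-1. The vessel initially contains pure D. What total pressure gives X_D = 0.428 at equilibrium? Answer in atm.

Let X = conversion of D (basis 1 mol D); extent of reaction ξ = 0.5X.
Mole table: n_D = 1 − X; n_G = 0.5X.
Summing: n_T = 1 − 0.5X.
K_p = p_G / (p_D^2) with p_i = (n_i/n_T)·P.
At X = 0.428: the mole-fraction product g(X) = Π y_i^ν_i = 0.5141. Since K_p = g(X)·P^{-1}, P = (g/K_p)^(1/1) = (0.5141/0.112)^(1/1) = 4.59 atm.

P = 4.59 atm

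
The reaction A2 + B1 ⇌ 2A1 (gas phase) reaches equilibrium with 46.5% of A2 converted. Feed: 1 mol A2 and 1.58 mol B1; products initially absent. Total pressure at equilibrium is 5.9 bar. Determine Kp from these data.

Kp = 1.45

Let X = conversion of A2 (basis 1 mol A2); extent of reaction ξ = X.
Species balance: n_A2 = 1 − X; n_B1 = 1.58 − X; n_A1 = 2X.
n_T stays at 2.58 (no change in mole number).
At X = 0.465: n_A2 = 0.535, n_B1 = 1.11, n_A1 = 0.93, n_T = 2.58.
p_i = (n_i/n_T)·P. Kp = p_A1^2 / (p_A2 p_B1) = 1.45.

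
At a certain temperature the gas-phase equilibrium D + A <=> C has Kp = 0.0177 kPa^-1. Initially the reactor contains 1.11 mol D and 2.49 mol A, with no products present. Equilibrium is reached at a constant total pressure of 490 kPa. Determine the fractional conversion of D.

X = 0.835

Let X = conversion of D (basis 1.11 mol D); extent of reaction ξ = 1.11X.
At extent ξ: n_D = 1.11 − 1.11X; n_A = 2.49 − 1.11X; n_C = 1.11X.
Summing: n_T = 3.6 − 1.11X.
With p_i = (n_i/n_T)P, Kp = p_C / (p_D p_A).
Substituting and setting equal to 0.0177 kPa^-1 gives a polynomial in X; the root in (0,1) is X = 0.835.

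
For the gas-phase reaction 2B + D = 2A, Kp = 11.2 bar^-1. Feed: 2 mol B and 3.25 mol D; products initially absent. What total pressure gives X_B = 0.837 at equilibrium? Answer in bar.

Basis: 2 mol B initially; let X = conversion of B. Extent ξ = X.
Mole table: n_B = 2 − 2X; n_D = 3.25 − X; n_A = 2X.
n_T = Σnᵢ = 5.25 − X.
Kp = p_A^2 / (p_B^2 p_D) with p_i = (n_i/n_T)·P.
At X = 0.837: the mole-fraction product g(X) = Π y_i^ν_i = 48.22. Since Kp = g(X)·P^{-1}, P = (g/Kp)^(1/1) = (48.22/11.2)^(1/1) = 4.31 bar.

P = 4.31 bar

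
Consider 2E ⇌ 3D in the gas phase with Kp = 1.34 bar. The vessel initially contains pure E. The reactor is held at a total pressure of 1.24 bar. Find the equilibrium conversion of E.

X = 0.477

Let X = conversion of E (basis 1 mol E); extent of reaction ξ = 0.5X.
At extent ξ: n_E = 1 − X; n_D = 1.5X.
Summing: n_T = 1 + 0.5X.
Mole fractions y_i = n_i/n_T; Kp = p_D^3 / (p_E^2) with p_i = y_i·P.
Setting this equal to 1.34 bar and taking the physical root (0 < X < 1) gives X = 0.477.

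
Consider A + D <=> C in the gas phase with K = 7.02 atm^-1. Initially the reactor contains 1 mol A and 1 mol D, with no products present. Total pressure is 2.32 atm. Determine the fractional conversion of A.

Take 1 mol A as basis and let X be its fractional conversion, so ξ = X.
At extent ξ: n_A = 1 − X; n_D = 1 − X; n_C = X.
n_T = Σnᵢ = 2 − X.
y_i = n_i/n_T, p_i = y_i·P. K = p_C / (p_A p_D).
This yields a degree-2 equation in X; solving on (0,1), X = 0.759.

X = 0.759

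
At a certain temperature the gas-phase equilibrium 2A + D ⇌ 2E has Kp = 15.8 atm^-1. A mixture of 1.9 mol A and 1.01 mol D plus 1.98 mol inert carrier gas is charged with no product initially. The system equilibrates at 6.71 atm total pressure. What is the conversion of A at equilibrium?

Basis: 1.9 mol A initially; let X = conversion of A. Extent ξ = 0.95X.
Moles: n_A = 1.9 − 1.9X; n_D = 1.01 − 0.95X; n_E = 1.9X; n_I = 1.98 (inert).
n_T = Σnᵢ = 4.89 − 0.95X.
y_i = n_i/n_T, p_i = y_i·P. Kp = p_E^2 / (p_A^2 p_D).
Equating to 15.8 atm^-1 and solving on 0 < X < 1: X = 0.737.

X = 0.737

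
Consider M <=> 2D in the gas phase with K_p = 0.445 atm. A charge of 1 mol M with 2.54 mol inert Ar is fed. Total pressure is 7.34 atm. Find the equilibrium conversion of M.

Let X = conversion of M (basis 1 mol M); extent of reaction ξ = X.
Mole table: n_M = 1 − X; n_D = 2X; n_I = 2.54 (inert).
Total moles n_T = 3.54 + X.
y_i = n_i/n_T, p_i = y_i·P. K_p = p_D^2 / (p_M).
This yields a degree-2 equation in X; solving on (0,1), X = 0.212.

X = 0.212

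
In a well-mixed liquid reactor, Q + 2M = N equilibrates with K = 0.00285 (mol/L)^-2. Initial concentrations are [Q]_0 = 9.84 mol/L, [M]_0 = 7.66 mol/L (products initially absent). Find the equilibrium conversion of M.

X = 0.231

Let X = conversion of M; extent ξ = 7.66X/2 mol/L.
Concentrations: [Q] = 9.84 − 3.83X; [M] = 7.66 − 7.66X; [N] = 3.83X.
K = [N] / ([Q] [M]^2).
This equals 0.00285 at X = 0.231 (the root in 0 < X < 1).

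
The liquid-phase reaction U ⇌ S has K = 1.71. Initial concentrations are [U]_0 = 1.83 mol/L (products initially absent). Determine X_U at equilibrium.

X = 0.631

Let X = conversion of U; extent ξ = 1.83·X mol/L.
Concentrations: [U] = 1.83 − 1.83X; [S] = 1.83X.
K = [S] / ([U]).
Solving K = 1.71 for X ∈ (0,1): X = 0.631.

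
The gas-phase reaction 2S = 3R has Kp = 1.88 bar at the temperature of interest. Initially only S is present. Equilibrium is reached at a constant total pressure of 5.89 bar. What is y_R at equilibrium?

y_R = 0.456

Basis: 1 mol S initially; let X = conversion of S. Extent ξ = 0.5X.
Moles: n_S = 1 − X; n_R = 1.5X.
Summing: n_T = 1 + 0.5X.
With p_i = (n_i/n_T)P, Kp = p_R^3 / (p_S^2).
Substituting and setting equal to 1.88 bar gives a polynomial in X; the root in (0,1) is X = 0.358.
Then n_R = 0.537, n_T = 1.18, so y_R = 0.456.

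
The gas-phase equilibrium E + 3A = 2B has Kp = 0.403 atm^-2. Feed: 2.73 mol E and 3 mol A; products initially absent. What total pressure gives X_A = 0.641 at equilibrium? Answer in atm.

P = 5.56 atm

Take 3 mol A as basis and let X be its fractional conversion, so ξ = X.
Mole table: n_E = 2.73 − X; n_A = 3 − 3X; n_B = 2X.
Summing: n_T = 5.73 − 2X.
Kp = p_B^2 / (p_E p_A^3) with p_i = (n_i/n_T)·P.
At X = 0.641: the mole-fraction product g(X) = Π y_i^ν_i = 12.46. Since Kp = g(X)·P^{-2}, P = (g/Kp)^(1/2) = (12.46/0.403)^(1/2) = 5.56 atm.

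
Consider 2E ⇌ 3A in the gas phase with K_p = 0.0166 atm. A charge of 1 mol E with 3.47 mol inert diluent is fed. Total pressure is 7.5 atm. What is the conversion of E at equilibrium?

X = 0.131

Let X = conversion of E (basis 1 mol E); extent of reaction ξ = 0.5X.
Moles: n_E = 1 − X; n_A = 1.5X; n_I = 3.47 (inert).
Summing: n_T = 4.47 + 0.5X.
Mole fractions y_i = n_i/n_T; K_p = p_A^3 / (p_E^2) with p_i = y_i·P.
This yields a degree-3 equation in X; solving on (0,1), X = 0.131.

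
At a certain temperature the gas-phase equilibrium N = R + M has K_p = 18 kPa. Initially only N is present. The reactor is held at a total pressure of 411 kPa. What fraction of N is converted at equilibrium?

Let X = conversion of N (basis 1 mol N); extent of reaction ξ = X.
Species balance: n_N = 1 − X; n_R = X; n_M = X.
n_T = Σnᵢ = 1 + X.
With p_i = (n_i/n_T)P, K_p = p_R p_M / (p_N).
This yields a degree-2 equation in X; solving on (0,1), X = 0.205.

X = 0.205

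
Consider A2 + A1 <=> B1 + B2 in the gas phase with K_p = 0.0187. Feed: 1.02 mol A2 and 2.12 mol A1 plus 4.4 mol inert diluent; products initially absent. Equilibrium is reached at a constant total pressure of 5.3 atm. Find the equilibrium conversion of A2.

X = 0.172

Take 1.02 mol A2 as basis and let X be its fractional conversion, so ξ = 1.02X.
At extent ξ: n_A2 = 1.02 − 1.02X; n_A1 = 2.12 − 1.02X; n_B1 = 1.02X; n_B2 = 1.02X; n_I = 4.4 (inert).
n_T stays at 7.54 (no change in mole number).
With p_i = (n_i/n_T)P, K_p = p_B1 p_B2 / (p_A2 p_A1).
Substituting and setting equal to 0.0187 gives a polynomial in X; the root in (0,1) is X = 0.172.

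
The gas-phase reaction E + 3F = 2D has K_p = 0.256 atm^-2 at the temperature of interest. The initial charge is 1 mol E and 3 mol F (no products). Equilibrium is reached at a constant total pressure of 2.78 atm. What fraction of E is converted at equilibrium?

Let X = conversion of E (basis 1 mol E); extent of reaction ξ = X.
Species balance: n_E = 1 − X; n_F = 3 − 3X; n_D = 2X.
Summing: n_T = 4 − 2X.
With p_i = (n_i/n_T)P, K_p = p_D^2 / (p_E p_F^3).
Setting this equal to 0.256 atm^-2 and taking the physical root (0 < X < 1) gives X = 0.405.

X = 0.405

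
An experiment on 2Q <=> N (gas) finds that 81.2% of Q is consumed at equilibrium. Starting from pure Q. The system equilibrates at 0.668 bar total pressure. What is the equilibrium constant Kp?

Kp = 10.2 bar^-1

Let X = conversion of Q (basis 1 mol Q); extent of reaction ξ = 0.5X.
Mole table: n_Q = 1 − X; n_N = 0.5X.
Summing: n_T = 1 − 0.5X.
At X = 0.812: n_Q = 0.188, n_N = 0.406, n_T = 0.594.
p_i = (n_i/n_T)·P. Kp = p_N / (p_Q^2) = 10.2 bar^-1.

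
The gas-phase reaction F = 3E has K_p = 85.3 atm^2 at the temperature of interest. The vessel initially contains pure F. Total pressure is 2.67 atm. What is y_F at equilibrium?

Take 1 mol F as basis and let X be its fractional conversion, so ξ = X.
Species balance: n_F = 1 − X; n_E = 3X.
Total moles n_T = 1 + 2X.
With p_i = (n_i/n_T)P, K_p = p_E^3 / (p_F).
Equating to 85.3 atm^2 and solving on 0 < X < 1: X = 0.821.
Then n_F = 0.179, n_T = 2.64, so y_F = 0.068.

y_F = 0.068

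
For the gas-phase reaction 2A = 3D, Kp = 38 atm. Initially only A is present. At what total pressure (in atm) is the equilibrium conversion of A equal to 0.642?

P = 7.2 atm

Let X = conversion of A (basis 1 mol A); extent of reaction ξ = 0.5X.
Species balance: n_A = 1 − X; n_D = 1.5X.
Total moles n_T = 1 + 0.5X.
Kp = p_D^3 / (p_A^2) with p_i = (n_i/n_T)·P.
At X = 0.642: the mole-fraction product g(X) = Π y_i^ν_i = 5.275. Since Kp = g(X)·P^{1}, P = (Kp/g)^(1/1) = (38/5.275)^(1/1) = 7.2 atm.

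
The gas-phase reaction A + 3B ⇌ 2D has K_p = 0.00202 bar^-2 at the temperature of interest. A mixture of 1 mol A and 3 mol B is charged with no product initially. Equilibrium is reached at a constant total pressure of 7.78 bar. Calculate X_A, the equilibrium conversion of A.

Basis: 1 mol A initially; let X = conversion of A. Extent ξ = X.
Species balance: n_A = 1 − X; n_B = 3 − 3X; n_D = 2X.
Summing: n_T = 4 − 2X.
y_i = n_i/n_T, p_i = y_i·P. K_p = p_D^2 / (p_A p_B^3).
Equating to 0.00202 bar^-2 and solving on 0 < X < 1: X = 0.171.

X = 0.171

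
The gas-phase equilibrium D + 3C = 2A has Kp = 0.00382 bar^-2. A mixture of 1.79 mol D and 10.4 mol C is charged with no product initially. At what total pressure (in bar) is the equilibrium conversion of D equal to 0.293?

P = 6.41 bar

Basis: 1.79 mol D initially; let X = conversion of D. Extent ξ = 1.79X.
At extent ξ: n_D = 1.79 − 1.79X; n_C = 10.4 − 5.37X; n_A = 3.58X.
Summing: n_T = 12.2 − 3.58X.
Kp = p_A^2 / (p_D p_C^3) with p_i = (n_i/n_T)·P.
At X = 0.293: the mole-fraction product g(X) = Π y_i^ν_i = 0.1569. Since Kp = g(X)·P^{-2}, P = (g/Kp)^(1/2) = (0.1569/0.00382)^(1/2) = 6.41 bar.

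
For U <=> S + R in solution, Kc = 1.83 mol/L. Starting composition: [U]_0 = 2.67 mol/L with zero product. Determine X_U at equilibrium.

Let X = conversion of U; extent ξ = 2.67·X mol/L.
Concentrations: [U] = 2.67 − 2.67X; [S] = 2.67X; [R] = 2.67X.
Kc = [S] [R] / ([U]).
Solving Kc = 1.83 for X ∈ (0,1): X = 0.553.

X = 0.553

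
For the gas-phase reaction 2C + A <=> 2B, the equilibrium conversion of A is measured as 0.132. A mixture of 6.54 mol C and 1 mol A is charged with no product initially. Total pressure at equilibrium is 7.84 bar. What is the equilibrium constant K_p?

Basis: 1 mol A initially; let X = conversion of A. Extent ξ = X.
Mole table: n_C = 6.54 − 2X; n_A = 1 − X; n_B = 2X.
Summing: n_T = 7.54 − X.
At X = 0.132: n_C = 6.28, n_A = 0.868, n_B = 0.264, n_T = 7.41.
p_i = (n_i/n_T)·P. K_p = p_B^2 / (p_C^2 p_A) = 0.00193 bar^-1.

K_p = 0.00193 bar^-1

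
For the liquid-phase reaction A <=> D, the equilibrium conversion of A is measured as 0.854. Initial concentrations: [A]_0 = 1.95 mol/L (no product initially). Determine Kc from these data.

Let X = conversion of A.
Concentrations: [A] = 1.95 − 1.95X; [D] = 1.95X.
At X = 0.854: [A] = 0.285, [D] = 1.67.
Kc = [D] / ([A]) = 5.85.

Kc = 5.85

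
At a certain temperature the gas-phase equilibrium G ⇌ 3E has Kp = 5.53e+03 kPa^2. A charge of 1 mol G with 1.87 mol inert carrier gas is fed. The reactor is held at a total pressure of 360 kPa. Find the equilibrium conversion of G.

X = 0.238

Take 1 mol G as basis and let X be its fractional conversion, so ξ = X.
Mole table: n_G = 1 − X; n_E = 3X; n_I = 1.87 (inert).
Total moles n_T = 2.87 + 2X.
With p_i = (n_i/n_T)P, Kp = p_E^3 / (p_G).
This yields a degree-3 equation in X; solving on (0,1), X = 0.238.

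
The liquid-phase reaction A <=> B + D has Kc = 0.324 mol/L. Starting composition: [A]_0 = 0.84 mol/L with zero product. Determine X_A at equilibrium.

X = 0.457

Let X = conversion of A; extent ξ = 0.84·X mol/L.
Concentrations: [A] = 0.84 − 0.84X; [B] = 0.84X; [D] = 0.84X.
Kc = [B] [D] / ([A]).
Setting equal to 0.324 and solving for X on (0,1) gives X = 0.457.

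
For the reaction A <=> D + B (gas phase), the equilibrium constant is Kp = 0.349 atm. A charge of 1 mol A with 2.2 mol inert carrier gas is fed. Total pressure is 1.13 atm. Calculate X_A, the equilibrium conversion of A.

X = 0.647

Basis: 1 mol A initially; let X = conversion of A. Extent ξ = X.
Species balance: n_A = 1 − X; n_D = X; n_B = X; n_I = 2.2 (inert).
Total moles n_T = 3.2 + X.
Mole fractions y_i = n_i/n_T; Kp = p_D p_B / (p_A) with p_i = y_i·P.
Substituting and setting equal to 0.349 atm gives a polynomial in X; the root in (0,1) is X = 0.647.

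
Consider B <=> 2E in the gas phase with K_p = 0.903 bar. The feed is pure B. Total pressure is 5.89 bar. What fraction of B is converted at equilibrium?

X = 0.192

Let X = conversion of B (basis 1 mol B); extent of reaction ξ = X.
Species balance: n_B = 1 − X; n_E = 2X.
n_T = Σnᵢ = 1 + X.
y_i = n_i/n_T, p_i = y_i·P. K_p = p_E^2 / (p_B).
This yields a degree-2 equation in X; solving on (0,1), X = 0.192.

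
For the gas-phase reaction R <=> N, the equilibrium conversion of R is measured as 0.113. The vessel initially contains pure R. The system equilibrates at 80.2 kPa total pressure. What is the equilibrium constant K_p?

Basis: 1 mol R initially; let X = conversion of R. Extent ξ = X.
At extent ξ: n_R = 1 − X; n_N = X.
Since Δν = 0, n_T = 1 throughout.
At X = 0.113: n_R = 0.887, n_N = 0.113, n_T = 1.
p_i = (n_i/n_T)·P. K_p = p_N / (p_R) = 0.127.

K_p = 0.127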